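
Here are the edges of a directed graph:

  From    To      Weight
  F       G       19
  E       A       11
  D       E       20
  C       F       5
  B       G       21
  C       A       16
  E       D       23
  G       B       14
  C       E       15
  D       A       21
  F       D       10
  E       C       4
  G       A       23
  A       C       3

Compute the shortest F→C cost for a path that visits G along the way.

45

Best F to G: F–G costing 19
Best G to C: G–A–C costing 26
Total via G: 19 + 26 = 45.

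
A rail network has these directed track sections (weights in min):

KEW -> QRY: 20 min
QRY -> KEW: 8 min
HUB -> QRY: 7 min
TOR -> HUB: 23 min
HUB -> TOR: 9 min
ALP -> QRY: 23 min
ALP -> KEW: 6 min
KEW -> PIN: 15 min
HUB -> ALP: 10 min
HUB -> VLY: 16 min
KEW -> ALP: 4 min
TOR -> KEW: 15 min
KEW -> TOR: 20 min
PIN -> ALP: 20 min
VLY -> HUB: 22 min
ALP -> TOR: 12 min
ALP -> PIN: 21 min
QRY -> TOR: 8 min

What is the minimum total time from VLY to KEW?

Candidate routes:
VLY–HUB–QRY–KEW: 22+7+8 = 37
VLY–HUB–ALP–KEW: 22+10+6 = 38
The minimum is 37 min via VLY–HUB–QRY–KEW.

37 min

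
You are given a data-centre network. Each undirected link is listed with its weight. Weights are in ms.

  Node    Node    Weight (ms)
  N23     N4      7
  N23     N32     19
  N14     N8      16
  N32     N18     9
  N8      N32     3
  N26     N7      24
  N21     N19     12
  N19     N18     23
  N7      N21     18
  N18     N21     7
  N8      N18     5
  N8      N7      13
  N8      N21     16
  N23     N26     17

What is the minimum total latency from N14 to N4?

Candidate routes:
N14 - N8 - N32 - N23 - N4: 16+3+19+7 = 45
N14 - N8 - N7 - N26 - N23 - N4: 16+13+24+17+7 = 77
N14 - N8 - N18 - N32 - N23 - N4: 16+5+9+19+7 = 56
N14 - N8 - N21 - N18 - N32 - N23 - N4: 16+16+7+9+19+7 = 74
Cheapest is N14 - N8 - N32 - N23 - N4 at 45 ms.

45 ms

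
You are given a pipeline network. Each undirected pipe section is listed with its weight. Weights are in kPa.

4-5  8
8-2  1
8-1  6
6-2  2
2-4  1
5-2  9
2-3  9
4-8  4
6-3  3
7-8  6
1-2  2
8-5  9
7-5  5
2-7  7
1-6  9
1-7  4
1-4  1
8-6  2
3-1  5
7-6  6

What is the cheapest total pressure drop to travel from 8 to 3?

Running Dijkstra from 8:
8: 0
2: 1  (via 8)
4: 2  (via 2)
6: 2  (via 8)
1: 3  (via 2)
3: 5  (via 6)
Shortest route: 8–6–3 = 5 kPa.

5 kPa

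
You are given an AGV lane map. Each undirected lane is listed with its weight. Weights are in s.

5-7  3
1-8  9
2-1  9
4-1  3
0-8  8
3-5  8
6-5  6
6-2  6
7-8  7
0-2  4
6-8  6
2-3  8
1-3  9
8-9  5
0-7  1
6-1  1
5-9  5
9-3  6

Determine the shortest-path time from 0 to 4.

14 s

Compare a few routes:
0–2–1–4: 4+9+3 = 16
0–2–6–1–4: 4+6+1+3 = 14
Cheapest is 0–2–6–1–4 at 14 s.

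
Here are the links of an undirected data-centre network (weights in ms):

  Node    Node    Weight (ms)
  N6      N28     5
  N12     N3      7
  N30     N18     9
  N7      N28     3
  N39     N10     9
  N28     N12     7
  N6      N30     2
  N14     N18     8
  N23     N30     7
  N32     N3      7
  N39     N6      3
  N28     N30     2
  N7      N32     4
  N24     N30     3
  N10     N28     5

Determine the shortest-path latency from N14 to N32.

Enumerating some paths:
N14 → N18 → N30 → N6 → N28 → N7 → N32: 8+9+2+5+3+4 = 31
N14 → N18 → N30 → N28 → N7 → N32: 8+9+2+3+4 = 26
Cheapest is N14 → N18 → N30 → N28 → N7 → N32 at 26 ms.

26 ms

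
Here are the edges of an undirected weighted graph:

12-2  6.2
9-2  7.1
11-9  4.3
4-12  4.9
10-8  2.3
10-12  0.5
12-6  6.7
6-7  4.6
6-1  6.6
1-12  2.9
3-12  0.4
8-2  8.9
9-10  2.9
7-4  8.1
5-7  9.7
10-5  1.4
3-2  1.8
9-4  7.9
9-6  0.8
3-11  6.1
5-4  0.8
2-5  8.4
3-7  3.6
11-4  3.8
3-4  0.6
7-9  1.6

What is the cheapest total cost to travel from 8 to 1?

5.7

Enumerating some paths:
8–10–5–4–3–12–1: 2.3+1.4+0.8+0.6+0.4+2.9 = 8.4
8–10–5–4–12–1: 2.3+1.4+0.8+4.9+2.9 = 12.3
8–10–9–6–1: 2.3+2.9+0.8+6.6 = 12.6
8–10–12–1: 2.3+0.5+2.9 = 5.7
The minimum is 5.7 via 8–10–12–1.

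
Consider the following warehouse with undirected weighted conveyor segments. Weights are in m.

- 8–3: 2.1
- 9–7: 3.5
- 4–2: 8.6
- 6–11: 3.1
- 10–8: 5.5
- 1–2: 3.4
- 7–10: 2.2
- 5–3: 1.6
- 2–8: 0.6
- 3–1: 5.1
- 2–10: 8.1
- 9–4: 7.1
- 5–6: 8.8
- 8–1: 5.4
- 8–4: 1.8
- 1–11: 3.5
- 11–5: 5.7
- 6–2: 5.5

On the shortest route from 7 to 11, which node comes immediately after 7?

10

Candidate routes:
7–10–8–1–11: 2.2+5.5+5.4+3.5 = 16.6
7–10–8–3–5–11: 2.2+5.5+2.1+1.6+5.7 = 17.1
7–10–8–2–6–11: 2.2+5.5+0.6+5.5+3.1 = 16.9
7–10–8–2–1–11: 2.2+5.5+0.6+3.4+3.5 = 15.2
Cheapest is 7–10–8–2–1–11 at 15.2 m.
So from 7 the first move is to 10.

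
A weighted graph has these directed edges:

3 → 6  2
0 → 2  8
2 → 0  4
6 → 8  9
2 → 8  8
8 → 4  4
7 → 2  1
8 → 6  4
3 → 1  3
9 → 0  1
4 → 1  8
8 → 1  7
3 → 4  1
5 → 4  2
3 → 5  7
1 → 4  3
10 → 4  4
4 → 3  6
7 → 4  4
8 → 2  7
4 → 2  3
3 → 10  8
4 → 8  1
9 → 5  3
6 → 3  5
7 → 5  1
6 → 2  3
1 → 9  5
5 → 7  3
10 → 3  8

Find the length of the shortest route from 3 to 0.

8

Compare a few routes:
3–4–2–0: 1+3+4 = 8
3–6–2–0: 2+3+4 = 9
Cheapest is 3–4–2–0 at 8.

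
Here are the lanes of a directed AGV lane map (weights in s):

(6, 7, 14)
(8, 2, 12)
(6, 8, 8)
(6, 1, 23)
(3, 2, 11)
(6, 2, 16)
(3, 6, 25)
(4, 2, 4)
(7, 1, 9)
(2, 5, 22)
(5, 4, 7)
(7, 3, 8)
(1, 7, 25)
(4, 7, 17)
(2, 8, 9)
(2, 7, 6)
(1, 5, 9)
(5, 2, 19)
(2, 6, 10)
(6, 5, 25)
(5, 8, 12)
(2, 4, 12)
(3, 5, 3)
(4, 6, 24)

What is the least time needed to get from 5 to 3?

25 s

Settle nodes by increasing distance from 5:
5: 0
4: 7  (via 5)
2: 11  (via 4)
8: 12  (via 5)
7: 17  (via 2)
6: 21  (via 2)
3: 25  (via 7)
Shortest route: 5–4–2–7–3 = 25 s.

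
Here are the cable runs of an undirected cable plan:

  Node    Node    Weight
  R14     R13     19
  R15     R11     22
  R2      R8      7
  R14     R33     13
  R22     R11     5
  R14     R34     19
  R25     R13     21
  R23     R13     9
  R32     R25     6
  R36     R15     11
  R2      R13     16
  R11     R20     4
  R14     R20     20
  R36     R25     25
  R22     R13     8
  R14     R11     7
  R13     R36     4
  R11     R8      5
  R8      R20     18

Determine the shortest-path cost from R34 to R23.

47

Compare a few routes:
R34 - R14 - R20 - R11 - R22 - R13 - R23: 19+20+4+5+8+9 = 65
R34 - R14 - R11 - R8 - R2 - R13 - R23: 19+7+5+7+16+9 = 63
R34 - R14 - R13 - R23: 19+19+9 = 47
R34 - R14 - R11 - R22 - R13 - R23: 19+7+5+8+9 = 48
The minimum is 47 via R34 - R14 - R13 - R23.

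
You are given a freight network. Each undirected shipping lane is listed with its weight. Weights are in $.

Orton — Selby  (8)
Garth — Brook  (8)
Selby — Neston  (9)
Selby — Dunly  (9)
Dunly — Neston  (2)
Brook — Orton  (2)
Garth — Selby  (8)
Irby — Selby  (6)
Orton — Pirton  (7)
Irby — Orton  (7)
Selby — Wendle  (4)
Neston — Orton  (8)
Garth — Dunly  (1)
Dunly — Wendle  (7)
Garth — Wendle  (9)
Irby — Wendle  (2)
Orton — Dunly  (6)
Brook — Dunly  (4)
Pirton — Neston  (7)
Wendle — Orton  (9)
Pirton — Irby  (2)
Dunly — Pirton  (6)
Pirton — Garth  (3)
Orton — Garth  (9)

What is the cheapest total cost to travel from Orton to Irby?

$7

Compare a few routes:
Orton → Irby: 7 = 7
Orton → Wendle → Irby: 9+2 = 11
Orton → Pirton → Irby: 7+2 = 9
The minimum is $7 via Orton → Irby.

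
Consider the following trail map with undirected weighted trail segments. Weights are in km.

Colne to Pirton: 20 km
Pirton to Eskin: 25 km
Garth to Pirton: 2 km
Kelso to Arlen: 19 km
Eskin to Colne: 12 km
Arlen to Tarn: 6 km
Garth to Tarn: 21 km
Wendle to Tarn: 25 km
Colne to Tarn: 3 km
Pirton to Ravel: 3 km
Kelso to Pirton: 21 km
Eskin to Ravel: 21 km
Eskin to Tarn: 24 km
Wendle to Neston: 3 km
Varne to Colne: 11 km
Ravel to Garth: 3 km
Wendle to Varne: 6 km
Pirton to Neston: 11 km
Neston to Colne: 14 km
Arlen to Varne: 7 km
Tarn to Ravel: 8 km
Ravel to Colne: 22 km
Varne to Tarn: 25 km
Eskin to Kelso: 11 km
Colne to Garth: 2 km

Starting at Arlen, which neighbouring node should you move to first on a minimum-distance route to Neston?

Varne

Candidate routes:
Arlen–Tarn–Colne–Neston: 6+3+14 = 23
Arlen–Tarn–Colne–Garth–Pirton–Neston: 6+3+2+2+11 = 24
Arlen–Tarn–Colne–Garth–Ravel–Pirton–Neston: 6+3+2+3+3+11 = 28
Arlen–Varne–Wendle–Neston: 7+6+3 = 16
The minimum is 16 km via Arlen–Varne–Wendle–Neston.
So from Arlen the first move is to Varne.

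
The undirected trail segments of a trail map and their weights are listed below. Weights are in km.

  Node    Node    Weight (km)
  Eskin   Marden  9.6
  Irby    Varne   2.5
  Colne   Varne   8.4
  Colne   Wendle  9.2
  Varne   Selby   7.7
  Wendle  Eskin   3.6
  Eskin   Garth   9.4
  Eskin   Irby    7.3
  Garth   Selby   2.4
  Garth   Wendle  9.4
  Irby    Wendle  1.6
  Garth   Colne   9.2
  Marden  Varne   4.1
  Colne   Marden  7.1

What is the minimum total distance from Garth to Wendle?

9.4 km

Enumerating some paths:
Garth–Eskin–Wendle: 9.4+3.6 = 13
Garth–Wendle: 9.4 = 9.4
Garth–Selby–Varne–Irby–Wendle: 2.4+7.7+2.5+1.6 = 14.2
Cheapest is Garth–Wendle at 9.4 km.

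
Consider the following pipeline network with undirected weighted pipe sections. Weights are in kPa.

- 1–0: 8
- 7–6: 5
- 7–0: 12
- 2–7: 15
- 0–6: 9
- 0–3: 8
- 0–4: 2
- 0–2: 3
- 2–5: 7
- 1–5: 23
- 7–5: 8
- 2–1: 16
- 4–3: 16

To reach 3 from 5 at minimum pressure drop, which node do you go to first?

Candidate routes:
5 → 2 → 0 → 3: 7+3+8 = 18
5 → 7 → 6 → 0 → 3: 8+5+9+8 = 30
5 → 2 → 0 → 4 → 3: 7+3+2+16 = 28
5 → 7 → 0 → 3: 8+12+8 = 28
The minimum is 18 kPa via 5 → 2 → 0 → 3.
So from 5 the first move is to 2.

2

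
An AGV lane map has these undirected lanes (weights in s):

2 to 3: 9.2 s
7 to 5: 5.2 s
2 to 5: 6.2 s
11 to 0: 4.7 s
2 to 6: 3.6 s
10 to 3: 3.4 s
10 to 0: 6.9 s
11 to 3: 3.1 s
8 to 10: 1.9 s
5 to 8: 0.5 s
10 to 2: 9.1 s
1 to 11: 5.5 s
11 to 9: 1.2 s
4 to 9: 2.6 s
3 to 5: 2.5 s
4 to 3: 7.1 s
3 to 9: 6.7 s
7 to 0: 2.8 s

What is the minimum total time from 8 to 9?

7.3 s

Candidate routes:
8–5–3–11–9: 0.5+2.5+3.1+1.2 = 7.3
8–5–3–9: 0.5+2.5+6.7 = 9.7
8–10–3–11–9: 1.9+3.4+3.1+1.2 = 9.6
Cheapest is 8–5–3–11–9 at 7.3 s.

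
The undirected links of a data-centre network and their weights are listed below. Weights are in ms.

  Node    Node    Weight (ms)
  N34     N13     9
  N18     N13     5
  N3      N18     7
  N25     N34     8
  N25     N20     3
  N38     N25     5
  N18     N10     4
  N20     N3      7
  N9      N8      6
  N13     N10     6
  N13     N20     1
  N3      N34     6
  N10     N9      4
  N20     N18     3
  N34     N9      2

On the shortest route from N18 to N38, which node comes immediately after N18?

N20

Compare a few routes:
N18 → N20 → N25 → N38: 3+3+5 = 11
N18 → N13 → N20 → N25 → N38: 5+1+3+5 = 14
N18 → N3 → N20 → N25 → N38: 7+7+3+5 = 22
N18 → N10 → N13 → N20 → N25 → N38: 4+6+1+3+5 = 19
Cheapest is N18 → N20 → N25 → N38 at 11 ms.
So from N18 the first move is to N20.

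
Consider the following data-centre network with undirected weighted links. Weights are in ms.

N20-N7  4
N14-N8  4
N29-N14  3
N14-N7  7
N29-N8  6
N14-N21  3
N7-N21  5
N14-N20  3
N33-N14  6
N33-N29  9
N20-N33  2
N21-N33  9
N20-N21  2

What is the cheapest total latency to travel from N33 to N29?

8 ms

Enumerating some paths:
N33–N29: 9 = 9
N33–N14–N29: 6+3 = 9
N33–N20–N14–N29: 2+3+3 = 8
N33–N20–N21–N14–N29: 2+2+3+3 = 10
The minimum is 8 ms via N33–N20–N14–N29.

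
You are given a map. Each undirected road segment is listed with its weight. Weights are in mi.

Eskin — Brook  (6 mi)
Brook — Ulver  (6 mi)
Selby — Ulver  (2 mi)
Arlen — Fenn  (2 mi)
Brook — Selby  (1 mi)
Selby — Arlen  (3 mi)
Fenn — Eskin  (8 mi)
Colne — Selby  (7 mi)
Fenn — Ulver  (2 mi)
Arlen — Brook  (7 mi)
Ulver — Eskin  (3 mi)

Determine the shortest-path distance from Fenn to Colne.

11 mi

Enumerating some paths:
Fenn → Ulver → Selby → Colne: 2+2+7 = 11
Fenn → Arlen → Selby → Colne: 2+3+7 = 12
Cheapest is Fenn → Ulver → Selby → Colne at 11 mi.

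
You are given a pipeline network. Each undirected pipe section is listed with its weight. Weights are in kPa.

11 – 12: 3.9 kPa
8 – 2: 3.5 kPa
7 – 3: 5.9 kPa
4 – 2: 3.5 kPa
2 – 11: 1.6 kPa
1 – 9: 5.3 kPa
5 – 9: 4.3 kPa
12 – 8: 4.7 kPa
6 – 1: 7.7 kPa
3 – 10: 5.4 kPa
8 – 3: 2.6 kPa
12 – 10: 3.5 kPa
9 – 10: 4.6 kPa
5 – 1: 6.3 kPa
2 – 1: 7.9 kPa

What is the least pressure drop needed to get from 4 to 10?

12.5 kPa

Shortest distances from 4:
4: 0
2: 3.5  (via 4)
11: 5.1  (via 2)
8: 7  (via 2)
12: 9  (via 11)
3: 9.6  (via 8)
1: 11.4  (via 2)
10: 12.5  (via 12)
Shortest route: 4 → 2 → 11 → 12 → 10 = 12.5 kPa.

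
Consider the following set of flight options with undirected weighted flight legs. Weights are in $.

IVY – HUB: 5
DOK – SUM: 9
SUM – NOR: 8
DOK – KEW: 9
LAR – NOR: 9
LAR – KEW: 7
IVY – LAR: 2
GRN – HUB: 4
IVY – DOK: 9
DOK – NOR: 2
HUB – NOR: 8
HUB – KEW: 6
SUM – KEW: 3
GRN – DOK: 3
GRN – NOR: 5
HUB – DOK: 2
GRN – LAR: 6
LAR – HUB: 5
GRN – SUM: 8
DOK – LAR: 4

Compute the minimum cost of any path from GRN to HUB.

Settle nodes by increasing distance from GRN:
GRN: 0
DOK: 3  (via GRN)
HUB: 4  (via GRN)
Shortest route: GRN–HUB = $4.

$4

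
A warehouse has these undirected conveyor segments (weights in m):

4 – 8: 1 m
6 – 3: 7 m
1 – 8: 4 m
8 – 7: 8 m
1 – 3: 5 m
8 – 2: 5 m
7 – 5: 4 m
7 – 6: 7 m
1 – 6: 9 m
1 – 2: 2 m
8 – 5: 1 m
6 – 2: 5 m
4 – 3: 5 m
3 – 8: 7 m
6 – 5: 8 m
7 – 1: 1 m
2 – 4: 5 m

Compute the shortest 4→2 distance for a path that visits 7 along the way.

9 m

Shortest 4→7: 4 → 8 → 5 → 7 = 6
Shortest 7→2: 7 → 1 → 2 = 3
Total via 7: 6 + 3 = 9 m.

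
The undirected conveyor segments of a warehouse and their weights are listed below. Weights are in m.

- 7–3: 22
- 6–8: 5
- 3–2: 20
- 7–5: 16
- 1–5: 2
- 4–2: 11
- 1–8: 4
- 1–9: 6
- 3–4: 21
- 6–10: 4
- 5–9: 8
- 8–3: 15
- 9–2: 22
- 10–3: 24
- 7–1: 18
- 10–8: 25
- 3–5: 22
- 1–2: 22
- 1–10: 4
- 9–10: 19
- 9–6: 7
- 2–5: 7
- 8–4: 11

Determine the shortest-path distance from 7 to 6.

26 m

Running Dijkstra from 7:
7: 0
5: 16  (via 7)
1: 18  (via 7)
3: 22  (via 7)
8: 22  (via 1)
10: 22  (via 1)
2: 23  (via 5)
9: 24  (via 5)
6: 26  (via 10)
Shortest route: 7–1–10–6 = 26 m.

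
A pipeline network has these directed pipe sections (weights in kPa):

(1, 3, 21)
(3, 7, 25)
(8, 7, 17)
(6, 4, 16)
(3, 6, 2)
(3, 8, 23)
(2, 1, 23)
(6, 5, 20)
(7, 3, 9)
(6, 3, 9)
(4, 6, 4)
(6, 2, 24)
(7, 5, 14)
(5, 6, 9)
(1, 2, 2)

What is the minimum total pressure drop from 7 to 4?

Running Dijkstra from 7:
7: 0
3: 9  (via 7)
6: 11  (via 3)
5: 14  (via 7)
4: 27  (via 6)
Shortest route: 7 → 3 → 6 → 4 = 27 kPa.

27 kPa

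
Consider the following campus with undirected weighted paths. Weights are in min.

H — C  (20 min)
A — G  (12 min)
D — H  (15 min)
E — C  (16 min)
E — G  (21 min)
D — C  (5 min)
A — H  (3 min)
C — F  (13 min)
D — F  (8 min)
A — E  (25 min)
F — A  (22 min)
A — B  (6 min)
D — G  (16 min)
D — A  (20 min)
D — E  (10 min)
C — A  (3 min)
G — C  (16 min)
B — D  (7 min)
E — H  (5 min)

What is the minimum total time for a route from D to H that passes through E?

Best D to E: D–E costing 10
Best E to H: E–H costing 5
Total via E: 10 + 5 = 15 min.

15 min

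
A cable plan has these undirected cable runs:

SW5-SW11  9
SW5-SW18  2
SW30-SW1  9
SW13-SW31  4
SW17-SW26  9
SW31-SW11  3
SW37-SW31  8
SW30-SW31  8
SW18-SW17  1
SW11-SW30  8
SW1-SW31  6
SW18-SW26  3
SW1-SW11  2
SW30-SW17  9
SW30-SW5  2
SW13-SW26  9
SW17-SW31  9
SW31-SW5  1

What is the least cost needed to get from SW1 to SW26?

Shortest distances from SW1:
SW1: 0
SW11: 2  (via SW1)
SW31: 5  (via SW11)
SW5: 6  (via SW31)
SW30: 8  (via SW5)
SW18: 8  (via SW5)
SW13: 9  (via SW31)
SW17: 9  (via SW18)
SW26: 11  (via SW18)
Shortest route: SW1–SW11–SW31–SW5–SW18–SW26 = 11.

11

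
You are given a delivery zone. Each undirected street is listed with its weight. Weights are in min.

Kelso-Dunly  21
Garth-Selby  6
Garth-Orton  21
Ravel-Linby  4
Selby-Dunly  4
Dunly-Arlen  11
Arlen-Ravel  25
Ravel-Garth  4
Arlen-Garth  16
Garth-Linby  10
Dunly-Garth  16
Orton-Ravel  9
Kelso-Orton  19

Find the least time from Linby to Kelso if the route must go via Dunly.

Shortest Linby→Dunly: Linby–Ravel–Garth–Selby–Dunly = 18
Best Dunly to Kelso: Dunly–Kelso costing 21
Total via Dunly: 18 + 21 = 39 min.

39 min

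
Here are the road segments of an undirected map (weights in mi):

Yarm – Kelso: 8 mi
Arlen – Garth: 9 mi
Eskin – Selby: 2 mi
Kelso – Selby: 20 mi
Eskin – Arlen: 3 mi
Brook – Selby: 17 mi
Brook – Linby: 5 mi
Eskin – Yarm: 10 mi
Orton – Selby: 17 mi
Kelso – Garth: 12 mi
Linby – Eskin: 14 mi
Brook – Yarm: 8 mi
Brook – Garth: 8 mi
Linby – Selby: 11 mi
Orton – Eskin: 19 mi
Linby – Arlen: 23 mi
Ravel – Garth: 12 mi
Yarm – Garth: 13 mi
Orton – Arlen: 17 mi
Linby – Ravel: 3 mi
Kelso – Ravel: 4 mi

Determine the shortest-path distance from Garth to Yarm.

13 mi

Running Dijkstra from Garth:
Garth: 0
Brook: 8  (via Garth)
Arlen: 9  (via Garth)
Kelso: 12  (via Garth)
Ravel: 12  (via Garth)
Eskin: 12  (via Arlen)
Linby: 13  (via Brook)
Yarm: 13  (via Garth)
Shortest route: Garth–Yarm = 13 mi.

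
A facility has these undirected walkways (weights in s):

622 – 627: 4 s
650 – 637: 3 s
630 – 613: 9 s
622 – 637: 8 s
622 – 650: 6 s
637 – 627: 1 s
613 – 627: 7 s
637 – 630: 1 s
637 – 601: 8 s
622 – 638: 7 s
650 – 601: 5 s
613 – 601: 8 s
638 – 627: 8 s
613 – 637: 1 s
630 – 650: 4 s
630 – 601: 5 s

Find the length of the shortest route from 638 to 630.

Settle nodes by increasing distance from 638:
638: 0
622: 7  (via 638)
627: 8  (via 638)
637: 9  (via 627)
630: 10  (via 637)
Shortest route: 638 → 627 → 637 → 630 = 10 s.

10 s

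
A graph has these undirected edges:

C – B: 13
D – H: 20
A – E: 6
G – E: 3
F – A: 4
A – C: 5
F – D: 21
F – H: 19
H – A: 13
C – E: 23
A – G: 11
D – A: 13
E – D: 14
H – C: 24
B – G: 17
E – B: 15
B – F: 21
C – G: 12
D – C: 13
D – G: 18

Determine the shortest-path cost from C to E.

11

Settle nodes by increasing distance from C:
C: 0
A: 5  (via C)
F: 9  (via A)
E: 11  (via A)
Shortest route: C → A → E = 11.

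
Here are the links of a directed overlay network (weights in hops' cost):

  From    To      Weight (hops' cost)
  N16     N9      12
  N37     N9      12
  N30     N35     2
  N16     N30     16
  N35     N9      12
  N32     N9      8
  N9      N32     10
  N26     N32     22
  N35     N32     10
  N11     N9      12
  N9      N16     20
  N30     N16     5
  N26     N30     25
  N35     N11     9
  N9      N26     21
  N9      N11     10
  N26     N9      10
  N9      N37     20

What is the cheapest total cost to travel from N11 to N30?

48 hops' cost

Candidate routes:
N11–N9–N16–N30: 12+20+16 = 48
N11–N9–N26–N30: 12+21+25 = 58
Cheapest is N11–N9–N16–N30 at 48 hops' cost.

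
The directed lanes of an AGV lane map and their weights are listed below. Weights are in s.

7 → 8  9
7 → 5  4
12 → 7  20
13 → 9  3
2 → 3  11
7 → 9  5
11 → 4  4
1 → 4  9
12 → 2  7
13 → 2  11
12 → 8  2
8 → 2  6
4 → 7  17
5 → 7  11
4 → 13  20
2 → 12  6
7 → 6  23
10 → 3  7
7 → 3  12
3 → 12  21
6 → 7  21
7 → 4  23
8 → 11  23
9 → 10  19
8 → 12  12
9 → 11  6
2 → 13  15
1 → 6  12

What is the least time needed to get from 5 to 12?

32 s

Compare a few routes:
5 - 7 - 8 - 2 - 3 - 12: 11+9+6+11+21 = 58
5 - 7 - 8 - 12: 11+9+12 = 32
5 - 7 - 9 - 11 - 4 - 13 - 2 - 12: 11+5+6+4+20+11+6 = 63
5 - 7 - 3 - 12: 11+12+21 = 44
The minimum is 32 s via 5 - 7 - 8 - 12.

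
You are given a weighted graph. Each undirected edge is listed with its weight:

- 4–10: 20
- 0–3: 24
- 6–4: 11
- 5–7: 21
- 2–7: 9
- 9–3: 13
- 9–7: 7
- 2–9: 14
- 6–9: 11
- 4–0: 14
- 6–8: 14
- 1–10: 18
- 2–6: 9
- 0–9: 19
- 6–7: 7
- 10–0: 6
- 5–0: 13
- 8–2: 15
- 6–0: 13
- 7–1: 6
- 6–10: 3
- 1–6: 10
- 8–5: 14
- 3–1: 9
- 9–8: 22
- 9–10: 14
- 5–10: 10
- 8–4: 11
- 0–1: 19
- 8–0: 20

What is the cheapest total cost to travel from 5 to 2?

22

Candidate routes:
5 → 10 → 6 → 2: 10+3+9 = 22
5 → 10 → 6 → 7 → 2: 10+3+7+9 = 29
Cheapest is 5 → 10 → 6 → 2 at 22.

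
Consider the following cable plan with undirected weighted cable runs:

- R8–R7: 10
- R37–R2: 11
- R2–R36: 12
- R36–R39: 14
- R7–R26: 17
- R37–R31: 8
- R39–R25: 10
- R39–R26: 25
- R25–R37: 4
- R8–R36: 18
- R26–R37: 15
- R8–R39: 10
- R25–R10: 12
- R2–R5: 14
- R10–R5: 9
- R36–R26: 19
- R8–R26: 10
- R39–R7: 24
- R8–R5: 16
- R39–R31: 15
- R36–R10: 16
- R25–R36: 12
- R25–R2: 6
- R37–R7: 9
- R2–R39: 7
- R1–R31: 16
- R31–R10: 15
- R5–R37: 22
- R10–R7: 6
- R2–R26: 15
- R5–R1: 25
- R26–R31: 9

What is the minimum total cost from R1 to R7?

Shortest distances from R1:
R1: 0
R31: 16  (via R1)
R37: 24  (via R31)
R26: 25  (via R31)
R5: 25  (via R1)
R25: 28  (via R37)
R10: 31  (via R31)
R39: 31  (via R31)
R7: 33  (via R37)
Shortest route: R1–R31–R37–R7 = 33.

33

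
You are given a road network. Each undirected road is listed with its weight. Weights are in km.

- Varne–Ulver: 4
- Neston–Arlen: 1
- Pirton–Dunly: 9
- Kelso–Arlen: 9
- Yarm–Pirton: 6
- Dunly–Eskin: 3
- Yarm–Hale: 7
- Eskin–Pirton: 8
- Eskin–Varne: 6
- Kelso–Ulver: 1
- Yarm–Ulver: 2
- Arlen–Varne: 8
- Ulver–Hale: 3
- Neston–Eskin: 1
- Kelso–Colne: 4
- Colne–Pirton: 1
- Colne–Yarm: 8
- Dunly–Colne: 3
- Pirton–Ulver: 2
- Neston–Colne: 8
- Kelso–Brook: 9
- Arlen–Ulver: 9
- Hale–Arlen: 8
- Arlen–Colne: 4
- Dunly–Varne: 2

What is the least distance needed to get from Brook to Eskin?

19 km

Settle nodes by increasing distance from Brook:
Brook: 0
Kelso: 9  (via Brook)
Ulver: 10  (via Kelso)
Pirton: 12  (via Ulver)
Yarm: 12  (via Ulver)
Hale: 13  (via Ulver)
Colne: 13  (via Kelso)
Varne: 14  (via Ulver)
Dunly: 16  (via Colne)
Arlen: 17  (via Colne)
Neston: 18  (via Arlen)
Eskin: 19  (via Dunly)
Shortest route: Brook–Kelso–Colne–Dunly–Eskin = 19 km.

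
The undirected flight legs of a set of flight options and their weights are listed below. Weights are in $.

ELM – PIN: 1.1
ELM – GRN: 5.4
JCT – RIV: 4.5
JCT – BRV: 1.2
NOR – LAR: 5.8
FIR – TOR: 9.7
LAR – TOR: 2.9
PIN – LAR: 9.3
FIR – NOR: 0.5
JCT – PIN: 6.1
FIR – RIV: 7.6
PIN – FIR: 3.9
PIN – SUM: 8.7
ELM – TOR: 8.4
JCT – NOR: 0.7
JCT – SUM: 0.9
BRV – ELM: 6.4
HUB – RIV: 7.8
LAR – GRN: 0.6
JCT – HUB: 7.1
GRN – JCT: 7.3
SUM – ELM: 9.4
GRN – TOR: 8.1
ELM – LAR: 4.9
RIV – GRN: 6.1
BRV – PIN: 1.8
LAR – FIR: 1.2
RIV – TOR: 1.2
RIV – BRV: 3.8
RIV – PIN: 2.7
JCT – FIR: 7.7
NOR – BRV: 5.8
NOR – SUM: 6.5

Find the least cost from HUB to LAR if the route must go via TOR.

$11.9

Shortest HUB→TOR: HUB → RIV → TOR = 9
Best TOR to LAR: TOR → LAR costing 2.9
Total via TOR: 9 + 2.9 = $11.9.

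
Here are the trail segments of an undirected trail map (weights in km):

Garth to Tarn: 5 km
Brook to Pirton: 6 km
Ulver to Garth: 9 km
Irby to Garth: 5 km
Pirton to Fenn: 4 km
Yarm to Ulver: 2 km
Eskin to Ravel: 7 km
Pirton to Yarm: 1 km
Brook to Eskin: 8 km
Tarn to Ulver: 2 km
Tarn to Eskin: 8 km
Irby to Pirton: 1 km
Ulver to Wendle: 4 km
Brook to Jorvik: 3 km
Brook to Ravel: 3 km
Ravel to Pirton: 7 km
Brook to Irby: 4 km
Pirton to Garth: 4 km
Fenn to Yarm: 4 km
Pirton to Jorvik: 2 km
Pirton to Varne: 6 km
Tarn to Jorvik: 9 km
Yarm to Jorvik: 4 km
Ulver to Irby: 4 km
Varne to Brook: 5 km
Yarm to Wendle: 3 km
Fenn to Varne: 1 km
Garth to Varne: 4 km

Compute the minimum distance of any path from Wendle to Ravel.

11 km

Candidate routes:
Wendle - Yarm - Pirton - Jorvik - Brook - Ravel: 3+1+2+3+3 = 12
Wendle - Yarm - Pirton - Irby - Brook - Ravel: 3+1+1+4+3 = 12
Wendle - Yarm - Pirton - Ravel: 3+1+7 = 11
The minimum is 11 km via Wendle - Yarm - Pirton - Ravel.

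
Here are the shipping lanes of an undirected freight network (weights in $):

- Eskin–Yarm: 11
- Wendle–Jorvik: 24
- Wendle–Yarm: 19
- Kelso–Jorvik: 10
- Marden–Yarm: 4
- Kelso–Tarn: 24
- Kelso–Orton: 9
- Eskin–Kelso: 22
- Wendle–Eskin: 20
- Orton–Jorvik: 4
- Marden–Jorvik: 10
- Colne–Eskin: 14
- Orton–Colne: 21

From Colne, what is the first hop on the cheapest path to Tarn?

Candidate routes:
Colne → Eskin → Kelso → Tarn: 14+22+24 = 60
Colne → Orton → Jorvik → Kelso → Tarn: 21+4+10+24 = 59
Colne → Orton → Kelso → Tarn: 21+9+24 = 54
The minimum is $54 via Colne → Orton → Kelso → Tarn.
So from Colne the first move is to Orton.

Orton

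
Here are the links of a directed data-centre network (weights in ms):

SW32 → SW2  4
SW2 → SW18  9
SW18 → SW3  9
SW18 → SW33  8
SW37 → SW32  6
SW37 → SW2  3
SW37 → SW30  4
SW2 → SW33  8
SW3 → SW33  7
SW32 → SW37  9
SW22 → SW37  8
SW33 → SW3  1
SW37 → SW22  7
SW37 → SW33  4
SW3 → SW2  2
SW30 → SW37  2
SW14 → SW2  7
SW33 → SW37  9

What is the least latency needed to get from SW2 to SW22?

24 ms

Candidate routes:
SW2 - SW18 - SW33 - SW37 - SW22: 9+8+9+7 = 33
SW2 - SW33 - SW37 - SW22: 8+9+7 = 24
The minimum is 24 ms via SW2 - SW33 - SW37 - SW22.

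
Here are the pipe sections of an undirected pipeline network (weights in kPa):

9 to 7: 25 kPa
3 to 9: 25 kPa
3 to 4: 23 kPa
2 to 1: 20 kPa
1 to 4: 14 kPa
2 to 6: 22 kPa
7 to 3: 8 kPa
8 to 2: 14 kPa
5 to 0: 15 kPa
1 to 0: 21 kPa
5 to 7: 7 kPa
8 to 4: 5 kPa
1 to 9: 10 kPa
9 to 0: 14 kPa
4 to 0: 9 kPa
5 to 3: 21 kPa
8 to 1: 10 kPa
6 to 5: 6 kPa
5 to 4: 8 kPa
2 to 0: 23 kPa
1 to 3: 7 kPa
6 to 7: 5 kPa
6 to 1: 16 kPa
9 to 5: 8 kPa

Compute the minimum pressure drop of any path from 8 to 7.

20 kPa

Candidate routes:
8 - 1 - 6 - 7: 10+16+5 = 31
8 - 4 - 5 - 7: 5+8+7 = 20
8 - 1 - 3 - 7: 10+7+8 = 25
8 - 4 - 5 - 6 - 7: 5+8+6+5 = 24
Cheapest is 8 - 4 - 5 - 7 at 20 kPa.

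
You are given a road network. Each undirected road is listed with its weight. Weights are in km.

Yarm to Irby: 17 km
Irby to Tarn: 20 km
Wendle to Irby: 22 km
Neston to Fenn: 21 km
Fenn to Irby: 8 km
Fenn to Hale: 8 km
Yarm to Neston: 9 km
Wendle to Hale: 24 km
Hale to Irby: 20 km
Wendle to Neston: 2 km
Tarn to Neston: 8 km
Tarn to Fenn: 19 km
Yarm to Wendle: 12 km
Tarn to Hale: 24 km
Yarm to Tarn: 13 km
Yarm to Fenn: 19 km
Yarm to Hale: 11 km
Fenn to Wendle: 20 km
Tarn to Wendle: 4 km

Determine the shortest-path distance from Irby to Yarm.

17 km

Enumerating some paths:
Irby–Fenn–Yarm: 8+19 = 27
Irby–Yarm: 17 = 17
Irby–Fenn–Hale–Yarm: 8+8+11 = 27
The minimum is 17 km via Irby–Yarm.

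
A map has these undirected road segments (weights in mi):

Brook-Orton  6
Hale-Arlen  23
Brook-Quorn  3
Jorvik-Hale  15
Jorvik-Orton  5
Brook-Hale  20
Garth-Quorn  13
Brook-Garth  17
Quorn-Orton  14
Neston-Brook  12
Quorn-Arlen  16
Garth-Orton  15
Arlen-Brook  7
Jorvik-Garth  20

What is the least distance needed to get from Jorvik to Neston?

23 mi

Shortest distances from Jorvik:
Jorvik: 0
Orton: 5  (via Jorvik)
Brook: 11  (via Orton)
Quorn: 14  (via Brook)
Hale: 15  (via Jorvik)
Arlen: 18  (via Brook)
Garth: 20  (via Jorvik)
Neston: 23  (via Brook)
Shortest route: Jorvik → Orton → Brook → Neston = 23 mi.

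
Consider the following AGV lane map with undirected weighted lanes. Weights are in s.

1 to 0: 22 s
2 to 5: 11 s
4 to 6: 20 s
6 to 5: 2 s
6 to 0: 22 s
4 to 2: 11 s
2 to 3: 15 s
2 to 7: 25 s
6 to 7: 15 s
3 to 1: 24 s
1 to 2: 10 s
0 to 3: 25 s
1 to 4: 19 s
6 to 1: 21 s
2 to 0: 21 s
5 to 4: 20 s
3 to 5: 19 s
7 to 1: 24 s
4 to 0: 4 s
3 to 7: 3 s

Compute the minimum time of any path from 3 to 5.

19 s

Shortest distances from 3:
3: 0
7: 3  (via 3)
2: 15  (via 3)
6: 18  (via 7)
5: 19  (via 3)
Shortest route: 3 → 5 = 19 s.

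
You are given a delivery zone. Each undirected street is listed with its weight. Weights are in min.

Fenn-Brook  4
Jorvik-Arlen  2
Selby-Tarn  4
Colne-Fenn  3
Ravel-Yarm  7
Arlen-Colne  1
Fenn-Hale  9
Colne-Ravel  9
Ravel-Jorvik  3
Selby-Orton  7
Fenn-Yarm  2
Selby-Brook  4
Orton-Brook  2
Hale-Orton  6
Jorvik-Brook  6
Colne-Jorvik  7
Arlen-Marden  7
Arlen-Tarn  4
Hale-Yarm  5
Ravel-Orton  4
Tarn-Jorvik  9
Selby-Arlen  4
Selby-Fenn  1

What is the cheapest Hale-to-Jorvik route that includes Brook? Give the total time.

14 min

Shortest Hale→Brook: Hale–Orton–Brook = 8
Best Brook to Jorvik: Brook–Jorvik costing 6
Total via Brook: 8 + 6 = 14 min.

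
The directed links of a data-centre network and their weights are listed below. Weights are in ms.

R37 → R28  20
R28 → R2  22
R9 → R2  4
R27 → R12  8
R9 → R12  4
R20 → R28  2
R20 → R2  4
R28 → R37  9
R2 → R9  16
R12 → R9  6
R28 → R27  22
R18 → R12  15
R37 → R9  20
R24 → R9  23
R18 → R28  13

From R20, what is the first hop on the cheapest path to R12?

Candidate routes:
R20 - R28 - R27 - R12: 2+22+8 = 32
R20 - R2 - R9 - R12: 4+16+4 = 24
R20 - R28 - R37 - R9 - R12: 2+9+20+4 = 35
The minimum is 24 ms via R20 - R2 - R9 - R12.
So from R20 the first move is to R2.

R2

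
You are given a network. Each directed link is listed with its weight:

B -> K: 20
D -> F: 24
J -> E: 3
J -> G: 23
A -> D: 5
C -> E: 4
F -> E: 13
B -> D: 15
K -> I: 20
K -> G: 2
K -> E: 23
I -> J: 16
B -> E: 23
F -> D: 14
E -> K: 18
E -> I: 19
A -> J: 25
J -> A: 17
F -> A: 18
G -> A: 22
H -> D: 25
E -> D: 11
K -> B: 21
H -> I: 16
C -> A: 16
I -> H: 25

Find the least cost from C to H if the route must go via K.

Shortest C→K: C → E → K = 22
Best K to H: K → I → H costing 45
Total via K: 22 + 45 = 67.

67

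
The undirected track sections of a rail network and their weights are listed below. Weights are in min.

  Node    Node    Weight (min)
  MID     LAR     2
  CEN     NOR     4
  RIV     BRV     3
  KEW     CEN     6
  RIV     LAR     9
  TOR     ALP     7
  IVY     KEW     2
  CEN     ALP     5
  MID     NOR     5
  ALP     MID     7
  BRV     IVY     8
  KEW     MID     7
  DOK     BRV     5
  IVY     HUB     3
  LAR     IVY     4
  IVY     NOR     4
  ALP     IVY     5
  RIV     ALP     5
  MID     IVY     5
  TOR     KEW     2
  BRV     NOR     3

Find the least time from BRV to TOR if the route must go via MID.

Shortest BRV→MID: BRV–NOR–MID = 8
Best MID to TOR: MID–KEW–TOR costing 9
Total via MID: 8 + 9 = 17 min.

17 min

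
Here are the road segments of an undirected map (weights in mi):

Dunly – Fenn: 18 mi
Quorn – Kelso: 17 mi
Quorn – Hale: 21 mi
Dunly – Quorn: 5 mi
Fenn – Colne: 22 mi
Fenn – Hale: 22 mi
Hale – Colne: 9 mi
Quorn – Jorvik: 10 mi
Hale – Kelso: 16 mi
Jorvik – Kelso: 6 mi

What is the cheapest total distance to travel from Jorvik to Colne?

31 mi

Settle nodes by increasing distance from Jorvik:
Jorvik: 0
Kelso: 6  (via Jorvik)
Quorn: 10  (via Jorvik)
Dunly: 15  (via Quorn)
Hale: 22  (via Kelso)
Colne: 31  (via Hale)
Shortest route: Jorvik → Kelso → Hale → Colne = 31 mi.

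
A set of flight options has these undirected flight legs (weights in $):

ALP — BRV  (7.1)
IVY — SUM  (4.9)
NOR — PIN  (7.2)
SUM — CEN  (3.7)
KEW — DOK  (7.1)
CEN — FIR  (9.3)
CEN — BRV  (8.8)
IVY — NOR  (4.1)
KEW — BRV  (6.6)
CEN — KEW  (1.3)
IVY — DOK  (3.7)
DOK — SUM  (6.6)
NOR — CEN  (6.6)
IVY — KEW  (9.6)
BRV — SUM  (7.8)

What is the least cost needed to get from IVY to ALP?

Shortest distances from IVY:
IVY: 0
DOK: 3.7  (via IVY)
NOR: 4.1  (via IVY)
SUM: 4.9  (via IVY)
CEN: 8.6  (via SUM)
KEW: 9.6  (via IVY)
PIN: 11.3  (via NOR)
BRV: 12.7  (via SUM)
FIR: 17.9  (via CEN)
ALP: 19.8  (via BRV)
Shortest route: IVY–SUM–BRV–ALP = $19.8.

$19.8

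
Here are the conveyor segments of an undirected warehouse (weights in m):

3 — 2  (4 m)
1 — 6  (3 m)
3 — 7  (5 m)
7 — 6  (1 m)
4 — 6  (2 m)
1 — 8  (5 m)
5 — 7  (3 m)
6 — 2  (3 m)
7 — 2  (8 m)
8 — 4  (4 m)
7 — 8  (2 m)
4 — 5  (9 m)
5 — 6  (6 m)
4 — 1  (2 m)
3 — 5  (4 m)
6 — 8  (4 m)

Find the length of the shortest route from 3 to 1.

9 m

Running Dijkstra from 3:
3: 0
2: 4  (via 3)
5: 4  (via 3)
7: 5  (via 3)
6: 6  (via 7)
8: 7  (via 7)
4: 8  (via 6)
1: 9  (via 6)
Shortest route: 3–7–6–1 = 9 m.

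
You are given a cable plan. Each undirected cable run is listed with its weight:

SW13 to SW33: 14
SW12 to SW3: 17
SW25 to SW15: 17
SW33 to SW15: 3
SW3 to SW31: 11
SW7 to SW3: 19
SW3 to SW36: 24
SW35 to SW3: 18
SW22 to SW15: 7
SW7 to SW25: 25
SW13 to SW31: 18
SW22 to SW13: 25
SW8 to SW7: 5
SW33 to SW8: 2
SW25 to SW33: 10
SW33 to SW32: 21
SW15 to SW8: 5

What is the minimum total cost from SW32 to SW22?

31

Enumerating some paths:
SW32–SW33–SW25–SW15–SW22: 21+10+17+7 = 55
SW32–SW33–SW15–SW22: 21+3+7 = 31
SW32–SW33–SW8–SW15–SW22: 21+2+5+7 = 35
SW32–SW33–SW13–SW22: 21+14+25 = 60
The minimum is 31 via SW32–SW33–SW15–SW22.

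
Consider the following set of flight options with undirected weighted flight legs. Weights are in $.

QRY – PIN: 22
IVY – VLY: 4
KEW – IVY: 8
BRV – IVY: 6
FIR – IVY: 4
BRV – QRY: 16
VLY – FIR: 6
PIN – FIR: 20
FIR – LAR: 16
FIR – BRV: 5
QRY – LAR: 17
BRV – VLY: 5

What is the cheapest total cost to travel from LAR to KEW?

$28

Running Dijkstra from LAR:
LAR: 0
FIR: 16  (via LAR)
QRY: 17  (via LAR)
IVY: 20  (via FIR)
BRV: 21  (via FIR)
VLY: 22  (via FIR)
KEW: 28  (via IVY)
Shortest route: LAR–FIR–IVY–KEW = $28.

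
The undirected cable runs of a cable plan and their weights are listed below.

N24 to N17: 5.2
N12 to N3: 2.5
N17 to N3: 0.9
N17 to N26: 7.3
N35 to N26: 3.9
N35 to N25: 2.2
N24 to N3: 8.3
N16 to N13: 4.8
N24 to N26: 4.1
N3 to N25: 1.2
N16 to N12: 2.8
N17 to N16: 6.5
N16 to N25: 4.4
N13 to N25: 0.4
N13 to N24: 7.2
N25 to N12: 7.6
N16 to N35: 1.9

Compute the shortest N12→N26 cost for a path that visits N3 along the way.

Shortest N12→N3: N12–N3 = 2.5
Best N3 to N26: N3–N25–N35–N26 costing 7.3
Total via N3: 2.5 + 7.3 = 9.8.

9.8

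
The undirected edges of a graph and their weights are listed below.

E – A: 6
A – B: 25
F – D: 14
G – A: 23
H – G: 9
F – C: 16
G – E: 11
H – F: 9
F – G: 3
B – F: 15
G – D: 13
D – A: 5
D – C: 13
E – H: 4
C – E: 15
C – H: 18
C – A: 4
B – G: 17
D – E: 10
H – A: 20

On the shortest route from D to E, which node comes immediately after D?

E

Compare a few routes:
D → E: 10 = 10
D → A → E: 5+6 = 11
The minimum is 10 via D → E.
So from D the first move is to E.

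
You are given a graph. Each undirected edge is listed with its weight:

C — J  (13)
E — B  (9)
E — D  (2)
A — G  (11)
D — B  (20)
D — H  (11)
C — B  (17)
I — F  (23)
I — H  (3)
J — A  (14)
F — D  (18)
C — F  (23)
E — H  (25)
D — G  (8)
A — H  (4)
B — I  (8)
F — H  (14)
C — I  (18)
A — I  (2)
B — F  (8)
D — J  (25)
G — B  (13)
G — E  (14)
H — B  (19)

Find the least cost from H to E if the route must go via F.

Shortest H→F: H → F = 14
Shortest F→E: F → B → E = 17
Total via F: 14 + 17 = 31.

31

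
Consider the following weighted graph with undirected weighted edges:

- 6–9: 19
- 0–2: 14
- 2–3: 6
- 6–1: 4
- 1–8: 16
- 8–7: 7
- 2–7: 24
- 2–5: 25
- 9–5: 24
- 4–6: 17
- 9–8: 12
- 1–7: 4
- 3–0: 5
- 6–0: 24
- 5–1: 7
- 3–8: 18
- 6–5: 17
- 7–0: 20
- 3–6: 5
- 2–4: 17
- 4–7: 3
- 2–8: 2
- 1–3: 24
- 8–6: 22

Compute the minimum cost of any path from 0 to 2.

11

Settle nodes by increasing distance from 0:
0: 0
3: 5  (via 0)
6: 10  (via 3)
2: 11  (via 3)
Shortest route: 0–3–2 = 11.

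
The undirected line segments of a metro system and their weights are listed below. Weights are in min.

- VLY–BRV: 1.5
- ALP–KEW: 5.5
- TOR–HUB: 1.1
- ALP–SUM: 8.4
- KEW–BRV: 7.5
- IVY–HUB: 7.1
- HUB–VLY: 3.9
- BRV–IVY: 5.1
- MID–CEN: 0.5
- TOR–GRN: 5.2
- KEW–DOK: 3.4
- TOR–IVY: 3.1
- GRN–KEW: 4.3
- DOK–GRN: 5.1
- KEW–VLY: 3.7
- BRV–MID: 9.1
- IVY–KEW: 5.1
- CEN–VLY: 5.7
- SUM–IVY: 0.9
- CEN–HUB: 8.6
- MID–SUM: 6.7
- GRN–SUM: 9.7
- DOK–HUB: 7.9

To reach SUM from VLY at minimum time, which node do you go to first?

Enumerating some paths:
VLY → BRV → IVY → SUM: 1.5+5.1+0.9 = 7.5
VLY → KEW → IVY → SUM: 3.7+5.1+0.9 = 9.7
VLY → HUB → IVY → SUM: 3.9+7.1+0.9 = 11.9
VLY → HUB → TOR → IVY → SUM: 3.9+1.1+3.1+0.9 = 9
Cheapest is VLY → BRV → IVY → SUM at 7.5 min.
So from VLY the first move is to BRV.

BRV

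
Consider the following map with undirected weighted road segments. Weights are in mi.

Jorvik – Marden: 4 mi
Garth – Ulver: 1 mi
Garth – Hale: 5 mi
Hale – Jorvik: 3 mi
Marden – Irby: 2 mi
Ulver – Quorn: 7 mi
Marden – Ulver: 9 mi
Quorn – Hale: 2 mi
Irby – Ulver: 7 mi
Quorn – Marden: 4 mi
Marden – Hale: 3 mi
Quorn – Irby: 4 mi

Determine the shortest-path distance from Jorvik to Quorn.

Candidate routes:
Jorvik–Marden–Quorn: 4+4 = 8
Jorvik–Marden–Hale–Quorn: 4+3+2 = 9
Jorvik–Hale–Quorn: 3+2 = 5
The minimum is 5 mi via Jorvik–Hale–Quorn.

5 mi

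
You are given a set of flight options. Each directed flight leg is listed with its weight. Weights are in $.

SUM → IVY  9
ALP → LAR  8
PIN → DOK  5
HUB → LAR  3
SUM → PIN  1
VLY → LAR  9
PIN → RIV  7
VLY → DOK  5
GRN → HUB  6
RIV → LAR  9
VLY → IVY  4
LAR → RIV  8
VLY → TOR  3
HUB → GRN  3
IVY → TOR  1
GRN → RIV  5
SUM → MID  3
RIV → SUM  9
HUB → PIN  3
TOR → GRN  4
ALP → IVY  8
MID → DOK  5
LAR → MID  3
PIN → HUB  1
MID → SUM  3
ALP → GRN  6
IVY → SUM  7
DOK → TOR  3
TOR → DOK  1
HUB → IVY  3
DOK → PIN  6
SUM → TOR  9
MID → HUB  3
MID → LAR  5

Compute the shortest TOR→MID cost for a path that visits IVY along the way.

Shortest TOR→IVY: TOR–DOK–PIN–HUB–IVY = 11
Shortest IVY→MID: IVY–SUM–MID = 10
Total via IVY: 11 + 10 = $21.

$21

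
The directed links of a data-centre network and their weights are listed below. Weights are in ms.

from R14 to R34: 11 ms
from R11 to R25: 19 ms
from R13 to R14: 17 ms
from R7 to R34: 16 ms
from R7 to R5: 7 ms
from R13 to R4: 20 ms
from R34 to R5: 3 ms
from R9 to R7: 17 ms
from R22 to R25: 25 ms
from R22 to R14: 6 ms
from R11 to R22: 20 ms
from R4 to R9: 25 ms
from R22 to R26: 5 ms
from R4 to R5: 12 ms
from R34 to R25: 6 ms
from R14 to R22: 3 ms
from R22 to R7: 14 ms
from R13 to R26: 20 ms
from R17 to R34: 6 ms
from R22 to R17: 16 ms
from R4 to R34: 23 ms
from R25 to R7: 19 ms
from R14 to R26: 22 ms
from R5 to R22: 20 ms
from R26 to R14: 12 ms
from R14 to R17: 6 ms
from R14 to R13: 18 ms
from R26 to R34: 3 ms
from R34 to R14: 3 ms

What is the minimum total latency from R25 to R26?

46 ms

Running Dijkstra from R25:
R25: 0
R7: 19  (via R25)
R5: 26  (via R7)
R34: 35  (via R7)
R14: 38  (via R34)
R22: 41  (via R14)
R17: 44  (via R14)
R26: 46  (via R22)
Shortest route: R25–R7–R34–R14–R22–R26 = 46 ms.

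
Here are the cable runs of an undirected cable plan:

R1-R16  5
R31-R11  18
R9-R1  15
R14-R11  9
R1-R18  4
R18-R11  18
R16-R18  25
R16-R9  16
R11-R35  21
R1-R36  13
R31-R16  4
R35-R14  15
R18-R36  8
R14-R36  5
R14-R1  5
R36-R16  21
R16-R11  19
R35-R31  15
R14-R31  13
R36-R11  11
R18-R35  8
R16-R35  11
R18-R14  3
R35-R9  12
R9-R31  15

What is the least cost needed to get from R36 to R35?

Settle nodes by increasing distance from R36:
R36: 0
R14: 5  (via R36)
R18: 8  (via R36)
R1: 10  (via R14)
R11: 11  (via R36)
R16: 15  (via R1)
R35: 16  (via R18)
Shortest route: R36–R18–R35 = 16.

16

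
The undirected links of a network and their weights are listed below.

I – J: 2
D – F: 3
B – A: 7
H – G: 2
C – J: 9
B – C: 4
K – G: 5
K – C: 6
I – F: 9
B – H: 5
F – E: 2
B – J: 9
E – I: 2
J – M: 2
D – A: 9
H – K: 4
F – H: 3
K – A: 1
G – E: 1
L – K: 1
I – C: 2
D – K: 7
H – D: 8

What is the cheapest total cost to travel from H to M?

Candidate routes:
H–G–E–I–J–M: 2+1+2+2+2 = 9
H–F–E–I–J–M: 3+2+2+2+2 = 11
Cheapest is H–G–E–I–J–M at 9.

9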